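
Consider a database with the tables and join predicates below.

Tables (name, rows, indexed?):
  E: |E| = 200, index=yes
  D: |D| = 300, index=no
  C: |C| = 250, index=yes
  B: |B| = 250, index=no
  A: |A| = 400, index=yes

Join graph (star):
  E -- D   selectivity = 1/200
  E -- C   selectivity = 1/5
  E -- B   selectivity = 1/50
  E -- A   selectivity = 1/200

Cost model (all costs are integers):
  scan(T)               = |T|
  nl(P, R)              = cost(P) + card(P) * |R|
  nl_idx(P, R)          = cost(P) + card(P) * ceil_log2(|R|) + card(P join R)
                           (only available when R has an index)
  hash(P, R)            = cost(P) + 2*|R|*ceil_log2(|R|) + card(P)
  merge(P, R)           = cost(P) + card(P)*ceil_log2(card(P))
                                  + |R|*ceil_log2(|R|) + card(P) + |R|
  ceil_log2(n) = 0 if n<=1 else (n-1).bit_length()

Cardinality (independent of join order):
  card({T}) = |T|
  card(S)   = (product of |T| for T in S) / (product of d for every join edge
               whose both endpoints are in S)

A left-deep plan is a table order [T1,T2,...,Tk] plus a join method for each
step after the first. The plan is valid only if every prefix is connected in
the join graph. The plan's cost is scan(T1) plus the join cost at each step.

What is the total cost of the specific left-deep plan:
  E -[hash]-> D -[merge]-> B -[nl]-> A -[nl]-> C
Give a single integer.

1361050

step 1: scan E: cost=200, card=200
step 2: join D via hash
    card(P join D) = 200*300/(200) = 300
    cost = 200 + 2*300*9 + 200 = 5800
step 3: join B via merge
    card(P join B) = 300*250/(50) = 1500
    cost = 5800 + 300*9 + 250*8 + 300 + 250 = 11050
step 4: join A via nl
    card(P join A) = 1500*400/(200) = 3000
    cost = 11050 + 1500*400 = 611050
step 5: join C via nl
    card(P join C) = 3000*250/(5) = 150000
    cost = 611050 + 3000*250 = 1361050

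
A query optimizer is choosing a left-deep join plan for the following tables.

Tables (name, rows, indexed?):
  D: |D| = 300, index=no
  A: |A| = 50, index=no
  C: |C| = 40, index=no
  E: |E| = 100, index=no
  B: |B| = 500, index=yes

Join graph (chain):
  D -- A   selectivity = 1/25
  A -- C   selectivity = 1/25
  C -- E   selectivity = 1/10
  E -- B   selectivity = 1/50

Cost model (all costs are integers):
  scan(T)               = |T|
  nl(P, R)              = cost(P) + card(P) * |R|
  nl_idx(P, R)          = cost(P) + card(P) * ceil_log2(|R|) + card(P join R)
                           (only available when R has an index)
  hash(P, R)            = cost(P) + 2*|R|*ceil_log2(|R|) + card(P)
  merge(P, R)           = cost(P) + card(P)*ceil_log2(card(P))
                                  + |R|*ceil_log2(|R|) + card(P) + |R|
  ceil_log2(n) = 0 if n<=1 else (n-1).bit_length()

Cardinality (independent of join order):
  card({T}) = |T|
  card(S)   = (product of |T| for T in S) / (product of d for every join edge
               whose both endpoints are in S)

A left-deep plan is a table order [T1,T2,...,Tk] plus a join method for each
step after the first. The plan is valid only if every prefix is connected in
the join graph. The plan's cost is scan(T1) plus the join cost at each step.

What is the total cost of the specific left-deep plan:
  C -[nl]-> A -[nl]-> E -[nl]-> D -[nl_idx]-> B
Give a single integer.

432440

step 1: scan C: cost=40, card=40
step 2: join A via nl
    card(P join A) = 40*50/(25) = 80
    cost = 40 + 40*50 = 2040
step 3: join E via nl
    card(P join E) = 80*100/(10) = 800
    cost = 2040 + 80*100 = 10040
step 4: join D via nl
    card(P join D) = 800*300/(25) = 9600
    cost = 10040 + 800*300 = 250040
step 5: join B via nl_idx
    card(P join B) = 9600*500/(50) = 96000
    cost = 250040 + 9600*9 + 96000 = 432440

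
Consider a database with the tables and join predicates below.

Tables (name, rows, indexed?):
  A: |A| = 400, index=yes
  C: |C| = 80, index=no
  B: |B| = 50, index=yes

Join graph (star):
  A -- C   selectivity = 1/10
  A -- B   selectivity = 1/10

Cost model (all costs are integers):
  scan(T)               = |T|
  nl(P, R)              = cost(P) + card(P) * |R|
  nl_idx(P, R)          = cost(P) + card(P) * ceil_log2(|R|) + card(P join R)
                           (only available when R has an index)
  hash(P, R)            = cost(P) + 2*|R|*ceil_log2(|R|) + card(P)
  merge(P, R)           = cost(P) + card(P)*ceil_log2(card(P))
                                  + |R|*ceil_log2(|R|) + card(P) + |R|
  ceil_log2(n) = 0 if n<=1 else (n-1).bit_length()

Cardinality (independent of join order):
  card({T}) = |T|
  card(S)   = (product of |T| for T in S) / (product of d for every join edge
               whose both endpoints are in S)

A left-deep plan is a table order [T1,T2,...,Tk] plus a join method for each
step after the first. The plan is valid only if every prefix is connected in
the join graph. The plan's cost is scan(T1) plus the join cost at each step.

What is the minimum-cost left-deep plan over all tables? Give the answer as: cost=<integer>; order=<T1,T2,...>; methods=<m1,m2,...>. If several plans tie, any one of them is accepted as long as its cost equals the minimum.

cost=4520; order=A,B,C; methods=hash,hash

Selinger DP (subsets sized 1..n):
  {A}: scan cost=400, card=400
  {C}: scan cost=80, card=80
  {B}: scan cost=50, card=50
  {AC}: card=3200; try (C,hash)→1920, (A,nl_idx)→4000, (A,merge)→4720, (C,merge)→5040, (A,hash)→7360, (A,nl)→32080 …(+1); best=1920 via (C,hash)
  {AB}: card=2000; try (B,hash)→1400, (A,nl_idx)→2500, (A,merge)→4400, (B,merge)→4750, (B,nl_idx)→4800, (A,hash)→7300 …(+2); best=1400 via (B,hash)
  {ABC}: card=16000; try (C,hash)→4520, (B,hash)→5720, (C,merge)→26040, (B,nl_idx)→37120, (B,merge)→43870, (C,nl)→161400 …(+1); best=4520 via (C,hash)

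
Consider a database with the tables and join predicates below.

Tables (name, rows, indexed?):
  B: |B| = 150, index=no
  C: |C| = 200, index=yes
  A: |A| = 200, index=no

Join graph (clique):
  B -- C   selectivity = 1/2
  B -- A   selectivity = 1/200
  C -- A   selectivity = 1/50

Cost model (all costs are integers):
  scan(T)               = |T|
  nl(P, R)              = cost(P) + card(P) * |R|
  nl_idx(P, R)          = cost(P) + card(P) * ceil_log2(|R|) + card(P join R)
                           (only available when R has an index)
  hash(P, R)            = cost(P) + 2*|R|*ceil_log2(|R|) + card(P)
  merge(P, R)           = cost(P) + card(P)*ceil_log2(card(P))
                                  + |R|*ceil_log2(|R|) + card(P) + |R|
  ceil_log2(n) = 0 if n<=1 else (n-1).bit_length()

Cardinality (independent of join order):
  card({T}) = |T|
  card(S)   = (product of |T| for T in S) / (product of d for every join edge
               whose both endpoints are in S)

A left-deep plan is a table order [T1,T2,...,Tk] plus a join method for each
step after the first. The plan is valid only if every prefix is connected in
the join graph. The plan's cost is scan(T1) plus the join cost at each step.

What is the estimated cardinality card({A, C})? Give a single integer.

Tables in S: A(200), C(200)
Edges inside S: C-A(d=50)
numerator = 200 * 200 = 40000
denominator = 50 = 50
card(S) = 40000 / 50 = 800

800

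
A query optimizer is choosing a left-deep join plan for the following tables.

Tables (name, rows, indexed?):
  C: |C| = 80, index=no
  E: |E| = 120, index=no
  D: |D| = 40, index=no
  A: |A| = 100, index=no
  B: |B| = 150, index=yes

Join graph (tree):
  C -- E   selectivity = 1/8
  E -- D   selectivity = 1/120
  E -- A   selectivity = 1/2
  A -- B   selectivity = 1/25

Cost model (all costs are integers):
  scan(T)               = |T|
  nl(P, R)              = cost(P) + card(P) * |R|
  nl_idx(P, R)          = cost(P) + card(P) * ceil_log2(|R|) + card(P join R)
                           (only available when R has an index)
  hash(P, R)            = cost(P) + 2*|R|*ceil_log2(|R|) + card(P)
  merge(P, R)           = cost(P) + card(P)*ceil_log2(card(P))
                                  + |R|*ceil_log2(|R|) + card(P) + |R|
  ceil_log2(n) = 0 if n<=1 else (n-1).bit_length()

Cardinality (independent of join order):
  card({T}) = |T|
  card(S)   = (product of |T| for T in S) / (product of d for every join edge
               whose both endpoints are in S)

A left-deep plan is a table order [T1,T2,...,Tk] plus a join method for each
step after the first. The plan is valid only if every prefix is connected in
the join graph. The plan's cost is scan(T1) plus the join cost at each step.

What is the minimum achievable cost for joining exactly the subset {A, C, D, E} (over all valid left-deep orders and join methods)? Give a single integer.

Selinger DP over subsets of {A,C,D,E}:
  {C}: scan cost=80, card=80
  {E}: scan cost=120, card=120
  {D}: scan cost=40, card=40
  {A}: scan cost=100, card=100
  {CE}: card=1200; try (C,hash)→1360, (E,merge)→1680, (C,merge)→1720, (E,hash)→1840, (E,nl)→9680, (C,nl)→9720; best=1360 via (C,hash)
  {DE}: card=40; try (D,hash)→720, (E,merge)→1280, (D,merge)→1360, (E,hash)→1760, (E,nl)→4840, (D,nl)→4920; best=720 via (D,hash)
  {AE}: card=6000; try (A,hash)→1640, (E,merge)→1860, (E,hash)→1880, (A,merge)→1880, (E,nl)→12100, (A,nl)→12120; best=1640 via (A,hash)
  {CDE}: card=400; try (C,merge)→1640, (C,hash)→1880, (D,hash)→3040, (C,nl)→3920, (D,merge)→16040, (D,nl)→49360; best=1640 via (C,merge)
  {ACE}: card=60000; try (A,hash)→3960, (C,hash)→8760, (A,merge)→16560, (C,merge)→86280, (A,nl)→121360, (C,nl)→481640; best=3960 via (A,hash)
  {ADE}: card=2000; try (A,merge)→1800, (A,hash)→2160, (A,nl)→4720, (D,hash)→8120, (D,merge)→85920, (D,nl)→241640; best=1800 via (A,merge)
  {ACDE}: card=20000; try (A,hash)→3440, (C,hash)→4920, (A,merge)→6440, (C,merge)→26440, (A,nl)→41640, (D,hash)→64440 …(+3); best=3440 via (A,hash)

3440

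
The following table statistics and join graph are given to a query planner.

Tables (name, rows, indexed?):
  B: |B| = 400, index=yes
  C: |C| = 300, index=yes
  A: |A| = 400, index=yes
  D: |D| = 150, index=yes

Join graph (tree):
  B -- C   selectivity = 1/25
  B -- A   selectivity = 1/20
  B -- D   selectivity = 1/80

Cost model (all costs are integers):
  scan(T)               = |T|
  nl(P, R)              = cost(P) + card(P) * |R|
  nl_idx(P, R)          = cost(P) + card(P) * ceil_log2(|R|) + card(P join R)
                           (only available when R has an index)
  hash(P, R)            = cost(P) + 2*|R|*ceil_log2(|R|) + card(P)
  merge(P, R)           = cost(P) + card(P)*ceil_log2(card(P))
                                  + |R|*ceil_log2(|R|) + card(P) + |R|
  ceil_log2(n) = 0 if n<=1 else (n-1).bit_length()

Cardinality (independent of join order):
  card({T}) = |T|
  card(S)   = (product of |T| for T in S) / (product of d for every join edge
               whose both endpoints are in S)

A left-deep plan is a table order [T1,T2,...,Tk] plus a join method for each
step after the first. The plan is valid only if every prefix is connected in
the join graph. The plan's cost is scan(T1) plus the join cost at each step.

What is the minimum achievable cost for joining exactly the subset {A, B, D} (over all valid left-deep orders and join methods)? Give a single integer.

10200

Selinger DP over subsets of {A,B,D}:
  {B}: scan cost=400, card=400
  {A}: scan cost=400, card=400
  {D}: scan cost=150, card=150
  {AB}: card=8000; try (B,hash)→8000, (A,hash)→8000, (B,merge)→8400, (A,merge)→8400, (B,nl_idx)→12000, (A,nl_idx)→12000 …(+2); best=8000 via (B,hash)
  {BD}: card=750; try (B,nl_idx)→2250, (D,hash)→3200, (D,nl_idx)→4350, (B,merge)→5500, (D,merge)→5750, (B,hash)→7500 …(+2); best=2250 via (B,nl_idx)
  {ABD}: card=15000; try (A,hash)→10200, (A,merge)→14500, (D,hash)→18400, (A,nl_idx)→24000, (D,nl_idx)→87000, (D,merge)→121350 …(+2); best=10200 via (A,hash)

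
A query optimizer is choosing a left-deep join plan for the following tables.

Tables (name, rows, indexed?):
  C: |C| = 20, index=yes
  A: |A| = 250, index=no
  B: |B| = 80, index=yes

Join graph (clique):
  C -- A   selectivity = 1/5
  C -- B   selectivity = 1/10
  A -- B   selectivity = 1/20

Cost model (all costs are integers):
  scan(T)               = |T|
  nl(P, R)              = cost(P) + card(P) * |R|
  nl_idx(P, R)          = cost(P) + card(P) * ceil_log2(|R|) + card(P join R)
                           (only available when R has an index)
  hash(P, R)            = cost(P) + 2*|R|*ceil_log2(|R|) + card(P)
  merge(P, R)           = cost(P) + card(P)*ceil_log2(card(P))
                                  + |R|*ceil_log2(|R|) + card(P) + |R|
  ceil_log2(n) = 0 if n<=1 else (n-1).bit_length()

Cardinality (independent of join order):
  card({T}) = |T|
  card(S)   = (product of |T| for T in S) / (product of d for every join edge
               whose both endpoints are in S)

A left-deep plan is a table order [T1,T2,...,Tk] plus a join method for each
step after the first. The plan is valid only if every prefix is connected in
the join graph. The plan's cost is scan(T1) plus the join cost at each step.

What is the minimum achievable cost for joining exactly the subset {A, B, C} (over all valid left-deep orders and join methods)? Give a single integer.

Selinger DP over subsets of {A,B,C}:
  {C}: scan cost=20, card=20
  {A}: scan cost=250, card=250
  {B}: scan cost=80, card=80
  {AC}: card=1000; try (C,hash)→700, (A,merge)→2390, (C,nl_idx)→2500, (C,merge)→2620, (A,hash)→4040, (A,nl)→5020 …(+1); best=700 via (C,hash)
  {BC}: card=160; try (B,nl_idx)→320, (C,hash)→360, (C,nl_idx)→640, (B,merge)→780, (C,merge)→840, (B,hash)→1160 …(+2); best=320 via (B,nl_idx)
  {AB}: card=1000; try (B,hash)→1620, (A,merge)→2970, (B,nl_idx)→3000, (B,merge)→3140, (A,hash)→4160, (A,nl)→20080 …(+1); best=1620 via (B,hash)
  {ABC}: card=400; try (C,hash)→2820, (B,hash)→2820, (A,merge)→4010, (A,hash)→4480, (C,nl_idx)→7020, (B,nl_idx)→8100 …(+5); best=2820 via (C,hash)

2820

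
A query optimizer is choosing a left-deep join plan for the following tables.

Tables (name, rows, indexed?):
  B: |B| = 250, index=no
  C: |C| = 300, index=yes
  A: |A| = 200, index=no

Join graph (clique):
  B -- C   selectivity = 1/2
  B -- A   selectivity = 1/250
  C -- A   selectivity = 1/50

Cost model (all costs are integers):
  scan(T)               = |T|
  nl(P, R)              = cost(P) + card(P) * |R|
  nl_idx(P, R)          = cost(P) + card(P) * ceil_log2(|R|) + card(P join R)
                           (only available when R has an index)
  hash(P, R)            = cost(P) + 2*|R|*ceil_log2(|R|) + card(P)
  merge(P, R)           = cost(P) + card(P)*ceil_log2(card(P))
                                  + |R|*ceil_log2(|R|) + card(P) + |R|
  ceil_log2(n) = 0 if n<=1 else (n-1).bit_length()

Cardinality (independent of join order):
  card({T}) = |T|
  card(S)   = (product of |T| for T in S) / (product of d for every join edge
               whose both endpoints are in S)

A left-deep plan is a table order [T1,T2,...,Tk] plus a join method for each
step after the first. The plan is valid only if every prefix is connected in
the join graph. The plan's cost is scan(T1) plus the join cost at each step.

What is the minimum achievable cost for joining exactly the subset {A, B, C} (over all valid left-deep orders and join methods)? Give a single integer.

6100

Selinger DP over subsets of {A,B,C}:
  {B}: scan cost=250, card=250
  {C}: scan cost=300, card=300
  {A}: scan cost=200, card=200
  {BC}: card=37500; try (B,hash)→4600, (C,merge)→5500, (B,merge)→5550, (C,hash)→5900, (C,nl_idx)→40000, (C,nl)→75250 …(+1); best=4600 via (B,hash)
  {AB}: card=200; try (A,hash)→3700, (B,merge)→4250, (A,merge)→4300, (B,hash)→4400, (B,nl)→50200, (A,nl)→50250; best=3700 via (A,hash)
  {AC}: card=1200; try (C,nl_idx)→3200, (A,hash)→3800, (C,merge)→5000, (A,merge)→5100, (C,hash)→5800, (C,nl)→60200 …(+1); best=3200 via (C,nl_idx)
  {ABC}: card=600; try (C,nl_idx)→6100, (B,hash)→8400, (C,merge)→8500, (C,hash)→9300, (B,merge)→19850, (A,hash)→45300 …(+4); best=6100 via (C,nl_idx)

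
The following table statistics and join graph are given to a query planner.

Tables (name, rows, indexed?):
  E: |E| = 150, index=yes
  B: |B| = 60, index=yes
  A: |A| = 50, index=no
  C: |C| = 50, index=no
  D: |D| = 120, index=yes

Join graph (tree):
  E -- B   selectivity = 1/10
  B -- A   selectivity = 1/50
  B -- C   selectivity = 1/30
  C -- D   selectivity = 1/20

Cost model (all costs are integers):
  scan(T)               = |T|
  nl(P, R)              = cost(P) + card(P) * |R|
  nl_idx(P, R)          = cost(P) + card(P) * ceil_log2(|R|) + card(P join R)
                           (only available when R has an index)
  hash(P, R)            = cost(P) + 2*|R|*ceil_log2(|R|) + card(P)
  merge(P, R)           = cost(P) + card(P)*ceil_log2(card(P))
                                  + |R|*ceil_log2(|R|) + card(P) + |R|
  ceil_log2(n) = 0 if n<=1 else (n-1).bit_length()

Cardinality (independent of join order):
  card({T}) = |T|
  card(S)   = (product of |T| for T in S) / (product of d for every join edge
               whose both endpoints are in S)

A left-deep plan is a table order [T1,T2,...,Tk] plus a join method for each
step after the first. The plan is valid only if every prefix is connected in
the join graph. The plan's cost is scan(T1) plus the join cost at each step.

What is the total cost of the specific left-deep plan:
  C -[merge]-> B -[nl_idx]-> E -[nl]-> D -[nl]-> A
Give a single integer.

633120

step 1: scan C: cost=50, card=50
step 2: join B via merge
    card(P join B) = 50*60/(30) = 100
    cost = 50 + 50*6 + 60*6 + 50 + 60 = 820
step 3: join E via nl_idx
    card(P join E) = 100*150/(10) = 1500
    cost = 820 + 100*8 + 1500 = 3120
step 4: join D via nl
    card(P join D) = 1500*120/(20) = 9000
    cost = 3120 + 1500*120 = 183120
step 5: join A via nl
    card(P join A) = 9000*50/(50) = 9000
    cost = 183120 + 9000*50 = 633120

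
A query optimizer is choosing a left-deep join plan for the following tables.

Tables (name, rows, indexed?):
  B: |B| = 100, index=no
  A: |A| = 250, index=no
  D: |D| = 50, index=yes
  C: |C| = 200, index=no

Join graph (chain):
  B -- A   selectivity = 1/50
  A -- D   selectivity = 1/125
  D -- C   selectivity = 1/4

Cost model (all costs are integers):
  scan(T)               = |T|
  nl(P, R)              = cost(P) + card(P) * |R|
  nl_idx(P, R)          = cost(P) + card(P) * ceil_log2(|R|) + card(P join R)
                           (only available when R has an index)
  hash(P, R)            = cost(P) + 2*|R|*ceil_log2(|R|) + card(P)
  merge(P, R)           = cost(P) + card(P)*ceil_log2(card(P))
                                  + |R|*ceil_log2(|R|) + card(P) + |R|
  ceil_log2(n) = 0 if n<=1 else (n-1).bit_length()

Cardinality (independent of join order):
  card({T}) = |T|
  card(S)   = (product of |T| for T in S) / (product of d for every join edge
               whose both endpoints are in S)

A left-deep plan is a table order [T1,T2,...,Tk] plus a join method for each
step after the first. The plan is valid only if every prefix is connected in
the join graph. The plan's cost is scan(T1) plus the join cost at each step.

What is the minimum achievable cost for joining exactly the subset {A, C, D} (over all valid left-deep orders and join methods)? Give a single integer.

3700

Selinger DP over subsets of {A,C,D}:
  {A}: scan cost=250, card=250
  {D}: scan cost=50, card=50
  {C}: scan cost=200, card=200
  {AD}: card=100; try (D,hash)→1100, (D,nl_idx)→1850, (A,merge)→2650, (D,merge)→2850, (A,hash)→4100, (A,nl)→12550 …(+1); best=1100 via (D,hash)
  {CD}: card=2500; try (D,hash)→1000, (C,merge)→2200, (D,merge)→2350, (C,hash)→3300, (D,nl_idx)→3900, (C,nl)→10050 …(+1); best=1000 via (D,hash)
  {ACD}: card=5000; try (C,merge)→3700, (C,hash)→4400, (A,hash)→7500, (C,nl)→21100, (A,merge)→35750, (A,nl)→626000; best=3700 via (C,merge)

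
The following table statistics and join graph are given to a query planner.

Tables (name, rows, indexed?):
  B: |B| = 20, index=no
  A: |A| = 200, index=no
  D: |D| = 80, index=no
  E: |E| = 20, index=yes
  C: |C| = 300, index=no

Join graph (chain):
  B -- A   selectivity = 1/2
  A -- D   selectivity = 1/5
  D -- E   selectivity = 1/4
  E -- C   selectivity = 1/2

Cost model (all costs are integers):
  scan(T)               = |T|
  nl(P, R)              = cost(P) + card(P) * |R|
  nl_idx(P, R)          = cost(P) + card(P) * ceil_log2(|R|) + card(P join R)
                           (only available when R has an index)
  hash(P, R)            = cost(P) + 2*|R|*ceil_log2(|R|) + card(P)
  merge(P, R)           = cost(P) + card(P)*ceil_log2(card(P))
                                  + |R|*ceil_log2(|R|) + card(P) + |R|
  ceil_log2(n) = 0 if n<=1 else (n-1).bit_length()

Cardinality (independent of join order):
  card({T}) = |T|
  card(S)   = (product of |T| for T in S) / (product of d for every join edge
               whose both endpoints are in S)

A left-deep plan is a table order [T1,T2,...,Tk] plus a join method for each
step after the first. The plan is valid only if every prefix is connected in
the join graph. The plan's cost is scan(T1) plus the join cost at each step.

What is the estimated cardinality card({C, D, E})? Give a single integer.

Tables in S: C(300), D(80), E(20)
Edges inside S: D-E(d=4), E-C(d=2)
numerator = 300 * 80 * 20 = 480000
denominator = 4 * 2 = 8
card(S) = 480000 / 8 = 60000

60000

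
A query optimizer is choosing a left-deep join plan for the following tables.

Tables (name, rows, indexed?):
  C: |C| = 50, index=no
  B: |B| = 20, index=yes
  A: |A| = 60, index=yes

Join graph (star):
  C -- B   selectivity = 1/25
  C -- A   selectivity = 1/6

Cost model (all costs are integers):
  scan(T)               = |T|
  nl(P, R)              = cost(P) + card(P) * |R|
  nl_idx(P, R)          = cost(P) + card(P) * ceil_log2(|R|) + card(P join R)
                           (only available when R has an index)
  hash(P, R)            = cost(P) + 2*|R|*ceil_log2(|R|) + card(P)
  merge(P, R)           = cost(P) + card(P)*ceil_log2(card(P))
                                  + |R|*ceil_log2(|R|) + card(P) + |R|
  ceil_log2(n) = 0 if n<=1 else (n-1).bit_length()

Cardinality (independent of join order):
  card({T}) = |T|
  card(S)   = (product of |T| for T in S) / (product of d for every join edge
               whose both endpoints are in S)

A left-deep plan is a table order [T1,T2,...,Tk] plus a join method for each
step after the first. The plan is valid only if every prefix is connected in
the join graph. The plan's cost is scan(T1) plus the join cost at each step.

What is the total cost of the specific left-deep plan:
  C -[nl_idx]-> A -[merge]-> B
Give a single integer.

step 1: scan C: cost=50, card=50
step 2: join A via nl_idx
    card(P join A) = 50*60/(6) = 500
    cost = 50 + 50*6 + 500 = 850
step 3: join B via merge
    card(P join B) = 500*20/(25) = 400
    cost = 850 + 500*9 + 20*5 + 500 + 20 = 5970

5970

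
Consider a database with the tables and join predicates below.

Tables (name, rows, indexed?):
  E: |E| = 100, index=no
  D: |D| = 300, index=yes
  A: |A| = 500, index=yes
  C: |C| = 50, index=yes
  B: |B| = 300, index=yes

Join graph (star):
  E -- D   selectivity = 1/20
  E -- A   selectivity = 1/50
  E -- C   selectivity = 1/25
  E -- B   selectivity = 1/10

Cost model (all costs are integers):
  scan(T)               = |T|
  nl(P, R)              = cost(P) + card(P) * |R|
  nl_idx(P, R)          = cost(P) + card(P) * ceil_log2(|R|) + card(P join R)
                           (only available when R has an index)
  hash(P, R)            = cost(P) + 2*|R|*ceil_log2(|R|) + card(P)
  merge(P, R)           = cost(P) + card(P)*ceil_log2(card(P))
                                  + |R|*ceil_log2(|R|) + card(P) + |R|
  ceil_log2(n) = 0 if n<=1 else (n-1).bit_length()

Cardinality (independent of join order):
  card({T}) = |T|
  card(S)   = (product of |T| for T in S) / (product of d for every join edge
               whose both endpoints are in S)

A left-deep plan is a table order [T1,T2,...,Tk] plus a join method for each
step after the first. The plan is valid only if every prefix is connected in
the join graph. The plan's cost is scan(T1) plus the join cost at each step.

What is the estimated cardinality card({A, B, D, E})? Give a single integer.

Tables in S: A(500), B(300), D(300), E(100)
Edges inside S: E-D(d=20), E-A(d=50), E-B(d=10)
numerator = 500 * 300 * 300 * 100 = 4500000000
denominator = 20 * 50 * 10 = 10000
card(S) = 4500000000 / 10000 = 450000

450000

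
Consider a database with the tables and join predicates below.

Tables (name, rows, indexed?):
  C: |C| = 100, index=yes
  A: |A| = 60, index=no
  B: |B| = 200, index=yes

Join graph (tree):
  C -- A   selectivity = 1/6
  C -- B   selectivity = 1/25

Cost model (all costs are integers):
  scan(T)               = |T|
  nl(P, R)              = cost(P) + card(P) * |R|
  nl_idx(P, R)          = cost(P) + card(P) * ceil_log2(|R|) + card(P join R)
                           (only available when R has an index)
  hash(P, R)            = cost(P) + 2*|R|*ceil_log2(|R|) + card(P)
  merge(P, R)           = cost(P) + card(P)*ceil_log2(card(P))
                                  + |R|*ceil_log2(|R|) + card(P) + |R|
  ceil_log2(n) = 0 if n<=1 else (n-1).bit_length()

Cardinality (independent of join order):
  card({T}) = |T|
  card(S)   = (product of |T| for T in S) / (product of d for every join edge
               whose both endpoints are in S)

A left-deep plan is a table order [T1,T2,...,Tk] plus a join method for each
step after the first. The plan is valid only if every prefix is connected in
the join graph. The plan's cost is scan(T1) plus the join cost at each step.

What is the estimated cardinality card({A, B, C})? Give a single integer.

8000

Tables in S: A(60), B(200), C(100)
Edges inside S: C-A(d=6), C-B(d=25)
numerator = 60 * 200 * 100 = 1200000
denominator = 6 * 25 = 150
card(S) = 1200000 / 150 = 8000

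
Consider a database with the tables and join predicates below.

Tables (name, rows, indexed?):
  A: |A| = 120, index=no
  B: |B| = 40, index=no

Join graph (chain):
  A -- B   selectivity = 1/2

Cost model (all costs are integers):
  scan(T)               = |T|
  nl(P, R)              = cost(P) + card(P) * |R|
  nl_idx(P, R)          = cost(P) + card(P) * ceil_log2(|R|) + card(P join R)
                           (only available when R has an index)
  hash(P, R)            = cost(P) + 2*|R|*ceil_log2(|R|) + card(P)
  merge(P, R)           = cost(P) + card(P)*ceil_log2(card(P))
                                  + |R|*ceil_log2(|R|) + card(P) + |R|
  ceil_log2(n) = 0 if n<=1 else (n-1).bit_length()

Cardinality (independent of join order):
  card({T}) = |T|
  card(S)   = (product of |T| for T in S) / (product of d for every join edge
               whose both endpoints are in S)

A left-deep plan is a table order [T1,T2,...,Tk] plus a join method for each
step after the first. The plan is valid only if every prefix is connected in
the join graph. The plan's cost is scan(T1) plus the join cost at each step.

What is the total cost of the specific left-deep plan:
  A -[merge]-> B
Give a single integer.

1360

step 1: scan A: cost=120, card=120
step 2: join B via merge
    card(P join B) = 120*40/(2) = 2400
    cost = 120 + 120*7 + 40*6 + 120 + 40 = 1360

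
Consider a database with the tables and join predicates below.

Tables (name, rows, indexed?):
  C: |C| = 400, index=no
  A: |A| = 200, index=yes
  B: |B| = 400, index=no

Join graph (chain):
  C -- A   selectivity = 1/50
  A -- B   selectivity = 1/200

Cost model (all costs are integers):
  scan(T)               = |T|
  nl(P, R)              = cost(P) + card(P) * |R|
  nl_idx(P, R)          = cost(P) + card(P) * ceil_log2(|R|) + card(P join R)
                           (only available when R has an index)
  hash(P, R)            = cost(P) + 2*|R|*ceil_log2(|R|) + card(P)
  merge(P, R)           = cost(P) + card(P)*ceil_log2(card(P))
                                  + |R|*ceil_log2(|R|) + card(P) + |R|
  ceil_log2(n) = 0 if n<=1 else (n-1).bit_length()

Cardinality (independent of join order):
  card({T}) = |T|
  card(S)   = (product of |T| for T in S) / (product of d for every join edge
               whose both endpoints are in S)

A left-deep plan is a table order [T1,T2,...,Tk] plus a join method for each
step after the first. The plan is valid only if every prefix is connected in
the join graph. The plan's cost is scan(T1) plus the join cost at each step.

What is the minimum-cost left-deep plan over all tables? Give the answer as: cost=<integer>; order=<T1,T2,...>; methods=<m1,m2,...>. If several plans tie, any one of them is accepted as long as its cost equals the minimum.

cost=11600; order=B,A,C; methods=hash,hash

Selinger DP (subsets sized 1..n):
  {C}: scan cost=400, card=400
  {A}: scan cost=200, card=200
  {B}: scan cost=400, card=400
  {AC}: card=1600; try (A,hash)→4000, (A,nl_idx)→5200, (C,merge)→6000, (A,merge)→6200, (C,hash)→7600, (C,nl)→80200 …(+1); best=4000 via (A,hash)
  {AB}: card=400; try (A,hash)→4000, (A,nl_idx)→4000, (B,merge)→6000, (A,merge)→6200, (B,hash)→7600, (B,nl)→80200 …(+1); best=4000 via (A,hash)
  {ABC}: card=3200; try (C,hash)→11600, (C,merge)→12000, (B,hash)→12800, (B,merge)→27200, (C,nl)→164000, (B,nl)→644000; best=11600 via (C,hash)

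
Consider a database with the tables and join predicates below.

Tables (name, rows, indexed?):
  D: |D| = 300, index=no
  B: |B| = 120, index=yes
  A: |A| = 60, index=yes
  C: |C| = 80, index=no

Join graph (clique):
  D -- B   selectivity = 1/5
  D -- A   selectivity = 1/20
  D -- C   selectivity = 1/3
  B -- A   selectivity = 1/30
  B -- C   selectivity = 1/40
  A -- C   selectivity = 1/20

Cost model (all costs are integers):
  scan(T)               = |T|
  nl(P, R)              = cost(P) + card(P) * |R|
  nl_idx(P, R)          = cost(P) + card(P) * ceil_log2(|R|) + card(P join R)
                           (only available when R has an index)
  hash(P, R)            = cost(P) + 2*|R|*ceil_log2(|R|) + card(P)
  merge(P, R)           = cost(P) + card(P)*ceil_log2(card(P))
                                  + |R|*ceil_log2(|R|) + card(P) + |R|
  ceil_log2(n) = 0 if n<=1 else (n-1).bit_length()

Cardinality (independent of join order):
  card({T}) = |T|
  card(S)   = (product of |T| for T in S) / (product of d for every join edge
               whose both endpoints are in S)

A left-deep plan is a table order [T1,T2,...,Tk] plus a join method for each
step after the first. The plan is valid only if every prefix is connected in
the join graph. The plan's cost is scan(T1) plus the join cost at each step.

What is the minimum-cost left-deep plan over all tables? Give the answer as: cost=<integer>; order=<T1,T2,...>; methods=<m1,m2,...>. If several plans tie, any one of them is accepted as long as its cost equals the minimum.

cost=4984; order=C,B,A,D; methods=nl_idx,hash,merge

Selinger DP (subsets sized 1..n):
  {D}: scan cost=300, card=300
  {B}: scan cost=120, card=120
  {A}: scan cost=60, card=60
  {C}: scan cost=80, card=80
  {BD}: card=7200; try (B,hash)→2280, (D,merge)→4080, (B,merge)→4260, (D,hash)→5640, (B,nl_idx)→9600, (D,nl)→36120 …(+1); best=2280 via (B,hash)
  {AD}: card=900; try (A,hash)→1320, (A,nl_idx)→3000, (D,merge)→3480, (A,merge)→3720, (D,hash)→5520, (D,nl)→18060 …(+1); best=1320 via (A,hash)
  {CD}: card=8000; try (C,hash)→1720, (D,merge)→3720, (C,merge)→3940, (D,hash)→5560, (D,nl)→24080, (C,nl)→24300; best=1720 via (C,hash)
  {AB}: card=240; try (B,nl_idx)→720, (A,hash)→960, (A,nl_idx)→1080, (B,merge)→1440, (A,merge)→1500, (B,hash)→1800 …(+2); best=720 via (B,nl_idx)
  {BC}: card=240; try (B,nl_idx)→880, (C,hash)→1360, (B,merge)→1680, (C,merge)→1720, (B,hash)→1840, (B,nl)→9680 …(+1); best=880 via (B,nl_idx)
  {AC}: card=240; try (A,nl_idx)→800, (A,hash)→880, (C,merge)→1120, (A,merge)→1140, (C,hash)→1240, (C,nl)→4860 …(+1); best=800 via (A,nl_idx)
  {ABD}: card=720; try (B,hash)→3900, (D,merge)→5880, (D,hash)→6360, (B,nl_idx)→8340, (A,hash)→10200, (B,merge)→12180 …(+5); best=3900 via (B,hash)
  {BCD}: card=4800; try (D,merge)→6040, (D,hash)→6520, (C,hash)→10600, (B,hash)→11400, (B,nl_idx)→62520, (D,nl)→72880 …(+4); best=6040 via (D,merge)
  {ACD}: card=1200; try (C,hash)→3340, (D,merge)→5960, (D,hash)→6440, (A,hash)→10440, (C,merge)→11860, (A,nl_idx)→50920 …(+4); best=3340 via (C,hash)
  {ABC}: card=24; try (A,hash)→1840, (C,hash)→2080, (A,nl_idx)→2344, (B,nl_idx)→2504, (B,hash)→2720, (A,merge)→3460 …(+5); best=1840 via (A,hash)
  {ABCD}: card=24; try (D,merge)→4984, (C,hash)→5740, (B,hash)→6220, (D,hash)→7264, (D,nl)→9040, (A,hash)→11560 …(+8); best=4984 via (D,merge)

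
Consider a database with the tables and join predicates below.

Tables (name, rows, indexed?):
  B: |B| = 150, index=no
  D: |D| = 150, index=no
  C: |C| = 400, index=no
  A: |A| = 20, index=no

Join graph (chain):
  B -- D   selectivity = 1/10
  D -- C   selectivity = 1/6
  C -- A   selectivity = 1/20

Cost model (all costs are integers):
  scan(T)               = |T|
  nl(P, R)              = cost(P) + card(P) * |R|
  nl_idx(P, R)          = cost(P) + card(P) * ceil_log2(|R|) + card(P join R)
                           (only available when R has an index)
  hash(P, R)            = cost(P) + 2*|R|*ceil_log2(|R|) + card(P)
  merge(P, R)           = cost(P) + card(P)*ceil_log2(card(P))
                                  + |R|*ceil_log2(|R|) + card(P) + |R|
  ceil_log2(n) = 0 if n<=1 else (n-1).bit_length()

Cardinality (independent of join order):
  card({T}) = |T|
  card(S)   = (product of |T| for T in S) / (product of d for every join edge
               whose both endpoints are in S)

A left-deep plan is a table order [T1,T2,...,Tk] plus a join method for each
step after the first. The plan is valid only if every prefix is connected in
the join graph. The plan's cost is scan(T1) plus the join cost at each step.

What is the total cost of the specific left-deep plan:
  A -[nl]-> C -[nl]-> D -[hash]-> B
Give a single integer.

step 1: scan A: cost=20, card=20
step 2: join C via nl
    card(P join C) = 20*400/(20) = 400
    cost = 20 + 20*400 = 8020
step 3: join D via nl
    card(P join D) = 400*150/(6) = 10000
    cost = 8020 + 400*150 = 68020
step 4: join B via hash
    card(P join B) = 10000*150/(10) = 150000
    cost = 68020 + 2*150*8 + 10000 = 80420

80420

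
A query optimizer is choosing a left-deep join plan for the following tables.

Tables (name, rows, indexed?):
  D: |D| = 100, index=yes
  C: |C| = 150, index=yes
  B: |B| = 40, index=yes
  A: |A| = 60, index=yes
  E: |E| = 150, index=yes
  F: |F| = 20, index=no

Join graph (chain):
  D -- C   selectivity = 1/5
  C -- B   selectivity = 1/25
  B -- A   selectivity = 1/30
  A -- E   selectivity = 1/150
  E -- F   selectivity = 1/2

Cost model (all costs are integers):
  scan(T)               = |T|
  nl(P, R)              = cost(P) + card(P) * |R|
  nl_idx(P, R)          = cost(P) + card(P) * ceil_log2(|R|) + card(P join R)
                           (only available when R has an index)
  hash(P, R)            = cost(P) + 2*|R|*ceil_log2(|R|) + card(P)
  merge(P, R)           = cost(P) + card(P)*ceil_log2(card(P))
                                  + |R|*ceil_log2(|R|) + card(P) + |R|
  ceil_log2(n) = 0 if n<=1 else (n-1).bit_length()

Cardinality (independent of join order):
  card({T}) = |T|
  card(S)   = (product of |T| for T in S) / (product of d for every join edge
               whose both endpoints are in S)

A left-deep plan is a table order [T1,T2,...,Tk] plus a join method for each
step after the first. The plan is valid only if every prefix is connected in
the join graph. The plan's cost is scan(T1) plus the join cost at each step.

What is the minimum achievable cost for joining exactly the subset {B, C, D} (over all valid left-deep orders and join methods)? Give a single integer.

2240

Selinger DP over subsets of {B,C,D}:
  {D}: scan cost=100, card=100
  {C}: scan cost=150, card=150
  {B}: scan cost=40, card=40
  {CD}: card=3000; try (D,hash)→1700, (C,merge)→2250, (D,merge)→2300, (C,hash)→2600, (C,nl_idx)→3900, (D,nl_idx)→4200 …(+2); best=1700 via (D,hash)
  {BC}: card=240; try (C,nl_idx)→600, (B,hash)→780, (B,nl_idx)→1290, (C,merge)→1670, (B,merge)→1780, (C,hash)→2480 …(+2); best=600 via (C,nl_idx)
  {BCD}: card=4800; try (D,hash)→2240, (D,merge)→3560, (B,hash)→5180, (D,nl_idx)→7080, (B,nl_idx)→24500, (D,nl)→24600 …(+2); best=2240 via (D,hash)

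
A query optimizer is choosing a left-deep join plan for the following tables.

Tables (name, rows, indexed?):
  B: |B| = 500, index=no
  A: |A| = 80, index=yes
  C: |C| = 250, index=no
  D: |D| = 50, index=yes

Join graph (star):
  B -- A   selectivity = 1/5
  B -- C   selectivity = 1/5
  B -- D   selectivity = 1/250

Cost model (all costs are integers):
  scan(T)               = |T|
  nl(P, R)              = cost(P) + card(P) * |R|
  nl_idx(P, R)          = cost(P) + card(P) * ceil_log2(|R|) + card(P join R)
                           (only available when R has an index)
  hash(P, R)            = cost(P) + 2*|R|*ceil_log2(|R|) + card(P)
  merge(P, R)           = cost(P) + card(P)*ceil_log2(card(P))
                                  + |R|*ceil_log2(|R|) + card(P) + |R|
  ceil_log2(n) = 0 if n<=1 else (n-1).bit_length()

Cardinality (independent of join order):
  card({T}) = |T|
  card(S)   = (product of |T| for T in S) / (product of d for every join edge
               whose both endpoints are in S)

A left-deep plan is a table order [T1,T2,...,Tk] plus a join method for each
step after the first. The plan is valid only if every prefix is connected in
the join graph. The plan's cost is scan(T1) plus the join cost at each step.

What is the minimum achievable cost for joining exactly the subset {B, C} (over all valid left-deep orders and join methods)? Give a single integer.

5000

Selinger DP over subsets of {B,C}:
  {B}: scan cost=500, card=500
  {C}: scan cost=250, card=250
  {BC}: card=25000; try (C,hash)→5000, (B,merge)→7500, (C,merge)→7750, (B,hash)→9500, (B,nl)→125250, (C,nl)→125500; best=5000 via (C,hash)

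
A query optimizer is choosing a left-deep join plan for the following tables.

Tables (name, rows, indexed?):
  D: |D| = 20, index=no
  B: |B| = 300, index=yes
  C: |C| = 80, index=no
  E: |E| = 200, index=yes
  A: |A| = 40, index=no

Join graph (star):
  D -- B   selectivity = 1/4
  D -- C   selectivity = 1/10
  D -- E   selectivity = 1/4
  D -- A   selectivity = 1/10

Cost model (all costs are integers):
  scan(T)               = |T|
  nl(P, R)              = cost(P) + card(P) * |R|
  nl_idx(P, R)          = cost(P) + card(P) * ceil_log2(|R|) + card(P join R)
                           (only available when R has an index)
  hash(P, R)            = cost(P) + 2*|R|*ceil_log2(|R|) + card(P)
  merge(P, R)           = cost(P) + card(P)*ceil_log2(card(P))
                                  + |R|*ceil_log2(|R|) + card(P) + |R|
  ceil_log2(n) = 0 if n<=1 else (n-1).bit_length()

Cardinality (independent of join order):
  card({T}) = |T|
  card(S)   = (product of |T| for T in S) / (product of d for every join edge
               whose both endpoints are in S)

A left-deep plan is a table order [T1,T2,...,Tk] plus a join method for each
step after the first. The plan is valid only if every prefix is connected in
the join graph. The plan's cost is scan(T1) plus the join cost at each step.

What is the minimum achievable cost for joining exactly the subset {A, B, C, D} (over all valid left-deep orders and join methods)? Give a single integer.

7040

Selinger DP over subsets of {A,B,C,D}:
  {D}: scan cost=20, card=20
  {B}: scan cost=300, card=300
  {C}: scan cost=80, card=80
  {A}: scan cost=40, card=40
  {BD}: card=1500; try (D,hash)→800, (B,nl_idx)→1700, (B,merge)→3140, (D,merge)→3420, (B,hash)→5440, (B,nl)→6020 …(+1); best=800 via (D,hash)
  {CD}: card=160; try (D,hash)→360, (C,merge)→780, (D,merge)→840, (C,hash)→1160, (C,nl)→1620, (D,nl)→1680; best=360 via (D,hash)
  {AD}: card=80; try (D,hash)→280, (A,merge)→420, (D,merge)→440, (A,hash)→520, (A,nl)→820, (D,nl)→840; best=280 via (D,hash)
  {BCD}: card=12000; try (C,hash)→3420, (B,merge)→4800, (B,hash)→5920, (B,nl_idx)→13800, (C,merge)→19440, (B,nl)→48360 …(+1); best=3420 via (C,hash)
  {ABD}: card=6000; try (A,hash)→2780, (B,merge)→3920, (B,hash)→5760, (B,nl_idx)→7000, (A,merge)→19080, (B,nl)→24280 …(+1); best=2780 via (A,hash)
  {ACD}: card=640; try (A,hash)→1000, (C,hash)→1480, (C,merge)→1560, (A,merge)→2080, (C,nl)→6680, (A,nl)→6760; best=1000 via (A,hash)
  {ABCD}: card=48000; try (B,hash)→7040, (C,hash)→9900, (B,merge)→11040, (A,hash)→15900, (B,nl_idx)→54760, (C,merge)→87420 …(+4); best=7040 via (B,hash)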